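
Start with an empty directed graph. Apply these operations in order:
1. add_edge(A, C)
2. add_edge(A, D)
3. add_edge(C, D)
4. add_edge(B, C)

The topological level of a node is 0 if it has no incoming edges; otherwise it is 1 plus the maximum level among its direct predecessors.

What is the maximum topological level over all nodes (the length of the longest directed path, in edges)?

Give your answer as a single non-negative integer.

Answer: 2

Derivation:
Op 1: add_edge(A, C). Edges now: 1
Op 2: add_edge(A, D). Edges now: 2
Op 3: add_edge(C, D). Edges now: 3
Op 4: add_edge(B, C). Edges now: 4
Compute levels (Kahn BFS):
  sources (in-degree 0): A, B
  process A: level=0
    A->C: in-degree(C)=1, level(C)>=1
    A->D: in-degree(D)=1, level(D)>=1
  process B: level=0
    B->C: in-degree(C)=0, level(C)=1, enqueue
  process C: level=1
    C->D: in-degree(D)=0, level(D)=2, enqueue
  process D: level=2
All levels: A:0, B:0, C:1, D:2
max level = 2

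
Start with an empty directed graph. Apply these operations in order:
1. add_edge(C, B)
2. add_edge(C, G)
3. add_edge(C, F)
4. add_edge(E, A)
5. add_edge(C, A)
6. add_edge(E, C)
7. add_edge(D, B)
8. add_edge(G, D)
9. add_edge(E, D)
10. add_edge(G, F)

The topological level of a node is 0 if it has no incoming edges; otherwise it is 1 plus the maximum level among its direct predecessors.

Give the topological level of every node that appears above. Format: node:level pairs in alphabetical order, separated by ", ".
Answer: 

Op 1: add_edge(C, B). Edges now: 1
Op 2: add_edge(C, G). Edges now: 2
Op 3: add_edge(C, F). Edges now: 3
Op 4: add_edge(E, A). Edges now: 4
Op 5: add_edge(C, A). Edges now: 5
Op 6: add_edge(E, C). Edges now: 6
Op 7: add_edge(D, B). Edges now: 7
Op 8: add_edge(G, D). Edges now: 8
Op 9: add_edge(E, D). Edges now: 9
Op 10: add_edge(G, F). Edges now: 10
Compute levels (Kahn BFS):
  sources (in-degree 0): E
  process E: level=0
    E->A: in-degree(A)=1, level(A)>=1
    E->C: in-degree(C)=0, level(C)=1, enqueue
    E->D: in-degree(D)=1, level(D)>=1
  process C: level=1
    C->A: in-degree(A)=0, level(A)=2, enqueue
    C->B: in-degree(B)=1, level(B)>=2
    C->F: in-degree(F)=1, level(F)>=2
    C->G: in-degree(G)=0, level(G)=2, enqueue
  process A: level=2
  process G: level=2
    G->D: in-degree(D)=0, level(D)=3, enqueue
    G->F: in-degree(F)=0, level(F)=3, enqueue
  process D: level=3
    D->B: in-degree(B)=0, level(B)=4, enqueue
  process F: level=3
  process B: level=4
All levels: A:2, B:4, C:1, D:3, E:0, F:3, G:2

Answer: A:2, B:4, C:1, D:3, E:0, F:3, G:2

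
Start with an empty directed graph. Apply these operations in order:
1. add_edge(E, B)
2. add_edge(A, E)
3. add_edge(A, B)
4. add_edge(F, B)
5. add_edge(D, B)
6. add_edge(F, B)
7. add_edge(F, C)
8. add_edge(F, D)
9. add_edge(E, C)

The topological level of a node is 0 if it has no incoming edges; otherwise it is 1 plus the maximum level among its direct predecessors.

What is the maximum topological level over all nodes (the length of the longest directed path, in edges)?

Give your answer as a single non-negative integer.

Answer: 2

Derivation:
Op 1: add_edge(E, B). Edges now: 1
Op 2: add_edge(A, E). Edges now: 2
Op 3: add_edge(A, B). Edges now: 3
Op 4: add_edge(F, B). Edges now: 4
Op 5: add_edge(D, B). Edges now: 5
Op 6: add_edge(F, B) (duplicate, no change). Edges now: 5
Op 7: add_edge(F, C). Edges now: 6
Op 8: add_edge(F, D). Edges now: 7
Op 9: add_edge(E, C). Edges now: 8
Compute levels (Kahn BFS):
  sources (in-degree 0): A, F
  process A: level=0
    A->B: in-degree(B)=3, level(B)>=1
    A->E: in-degree(E)=0, level(E)=1, enqueue
  process F: level=0
    F->B: in-degree(B)=2, level(B)>=1
    F->C: in-degree(C)=1, level(C)>=1
    F->D: in-degree(D)=0, level(D)=1, enqueue
  process E: level=1
    E->B: in-degree(B)=1, level(B)>=2
    E->C: in-degree(C)=0, level(C)=2, enqueue
  process D: level=1
    D->B: in-degree(B)=0, level(B)=2, enqueue
  process C: level=2
  process B: level=2
All levels: A:0, B:2, C:2, D:1, E:1, F:0
max level = 2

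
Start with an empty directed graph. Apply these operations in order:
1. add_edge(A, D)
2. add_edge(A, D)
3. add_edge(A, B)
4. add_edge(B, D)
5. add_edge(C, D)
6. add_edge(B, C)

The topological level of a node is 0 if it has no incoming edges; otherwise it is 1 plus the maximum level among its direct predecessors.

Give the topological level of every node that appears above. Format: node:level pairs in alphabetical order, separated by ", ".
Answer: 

Answer: A:0, B:1, C:2, D:3

Derivation:
Op 1: add_edge(A, D). Edges now: 1
Op 2: add_edge(A, D) (duplicate, no change). Edges now: 1
Op 3: add_edge(A, B). Edges now: 2
Op 4: add_edge(B, D). Edges now: 3
Op 5: add_edge(C, D). Edges now: 4
Op 6: add_edge(B, C). Edges now: 5
Compute levels (Kahn BFS):
  sources (in-degree 0): A
  process A: level=0
    A->B: in-degree(B)=0, level(B)=1, enqueue
    A->D: in-degree(D)=2, level(D)>=1
  process B: level=1
    B->C: in-degree(C)=0, level(C)=2, enqueue
    B->D: in-degree(D)=1, level(D)>=2
  process C: level=2
    C->D: in-degree(D)=0, level(D)=3, enqueue
  process D: level=3
All levels: A:0, B:1, C:2, D:3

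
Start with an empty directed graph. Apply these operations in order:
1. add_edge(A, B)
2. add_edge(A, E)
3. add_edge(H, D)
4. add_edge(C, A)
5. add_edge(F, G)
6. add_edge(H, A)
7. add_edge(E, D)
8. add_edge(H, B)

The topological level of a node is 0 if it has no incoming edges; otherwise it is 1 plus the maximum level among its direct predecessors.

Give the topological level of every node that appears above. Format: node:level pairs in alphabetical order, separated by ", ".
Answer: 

Answer: A:1, B:2, C:0, D:3, E:2, F:0, G:1, H:0

Derivation:
Op 1: add_edge(A, B). Edges now: 1
Op 2: add_edge(A, E). Edges now: 2
Op 3: add_edge(H, D). Edges now: 3
Op 4: add_edge(C, A). Edges now: 4
Op 5: add_edge(F, G). Edges now: 5
Op 6: add_edge(H, A). Edges now: 6
Op 7: add_edge(E, D). Edges now: 7
Op 8: add_edge(H, B). Edges now: 8
Compute levels (Kahn BFS):
  sources (in-degree 0): C, F, H
  process C: level=0
    C->A: in-degree(A)=1, level(A)>=1
  process F: level=0
    F->G: in-degree(G)=0, level(G)=1, enqueue
  process H: level=0
    H->A: in-degree(A)=0, level(A)=1, enqueue
    H->B: in-degree(B)=1, level(B)>=1
    H->D: in-degree(D)=1, level(D)>=1
  process G: level=1
  process A: level=1
    A->B: in-degree(B)=0, level(B)=2, enqueue
    A->E: in-degree(E)=0, level(E)=2, enqueue
  process B: level=2
  process E: level=2
    E->D: in-degree(D)=0, level(D)=3, enqueue
  process D: level=3
All levels: A:1, B:2, C:0, D:3, E:2, F:0, G:1, H:0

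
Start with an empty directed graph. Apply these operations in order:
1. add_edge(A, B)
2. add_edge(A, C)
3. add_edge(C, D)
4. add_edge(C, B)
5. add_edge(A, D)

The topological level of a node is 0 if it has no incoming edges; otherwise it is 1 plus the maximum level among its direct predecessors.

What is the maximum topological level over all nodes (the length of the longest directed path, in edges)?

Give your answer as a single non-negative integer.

Answer: 2

Derivation:
Op 1: add_edge(A, B). Edges now: 1
Op 2: add_edge(A, C). Edges now: 2
Op 3: add_edge(C, D). Edges now: 3
Op 4: add_edge(C, B). Edges now: 4
Op 5: add_edge(A, D). Edges now: 5
Compute levels (Kahn BFS):
  sources (in-degree 0): A
  process A: level=0
    A->B: in-degree(B)=1, level(B)>=1
    A->C: in-degree(C)=0, level(C)=1, enqueue
    A->D: in-degree(D)=1, level(D)>=1
  process C: level=1
    C->B: in-degree(B)=0, level(B)=2, enqueue
    C->D: in-degree(D)=0, level(D)=2, enqueue
  process B: level=2
  process D: level=2
All levels: A:0, B:2, C:1, D:2
max level = 2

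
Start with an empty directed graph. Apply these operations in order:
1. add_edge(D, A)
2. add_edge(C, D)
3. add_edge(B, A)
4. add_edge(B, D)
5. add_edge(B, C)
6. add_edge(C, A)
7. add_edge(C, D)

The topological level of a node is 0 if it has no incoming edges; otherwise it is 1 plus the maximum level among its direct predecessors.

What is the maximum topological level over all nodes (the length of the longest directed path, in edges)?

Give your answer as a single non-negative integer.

Answer: 3

Derivation:
Op 1: add_edge(D, A). Edges now: 1
Op 2: add_edge(C, D). Edges now: 2
Op 3: add_edge(B, A). Edges now: 3
Op 4: add_edge(B, D). Edges now: 4
Op 5: add_edge(B, C). Edges now: 5
Op 6: add_edge(C, A). Edges now: 6
Op 7: add_edge(C, D) (duplicate, no change). Edges now: 6
Compute levels (Kahn BFS):
  sources (in-degree 0): B
  process B: level=0
    B->A: in-degree(A)=2, level(A)>=1
    B->C: in-degree(C)=0, level(C)=1, enqueue
    B->D: in-degree(D)=1, level(D)>=1
  process C: level=1
    C->A: in-degree(A)=1, level(A)>=2
    C->D: in-degree(D)=0, level(D)=2, enqueue
  process D: level=2
    D->A: in-degree(A)=0, level(A)=3, enqueue
  process A: level=3
All levels: A:3, B:0, C:1, D:2
max level = 3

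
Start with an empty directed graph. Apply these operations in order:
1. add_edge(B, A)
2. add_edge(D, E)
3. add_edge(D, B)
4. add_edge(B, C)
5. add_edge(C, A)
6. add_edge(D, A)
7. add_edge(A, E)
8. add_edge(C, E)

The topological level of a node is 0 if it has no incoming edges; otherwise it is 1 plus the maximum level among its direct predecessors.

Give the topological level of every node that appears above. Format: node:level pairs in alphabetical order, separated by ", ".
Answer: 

Op 1: add_edge(B, A). Edges now: 1
Op 2: add_edge(D, E). Edges now: 2
Op 3: add_edge(D, B). Edges now: 3
Op 4: add_edge(B, C). Edges now: 4
Op 5: add_edge(C, A). Edges now: 5
Op 6: add_edge(D, A). Edges now: 6
Op 7: add_edge(A, E). Edges now: 7
Op 8: add_edge(C, E). Edges now: 8
Compute levels (Kahn BFS):
  sources (in-degree 0): D
  process D: level=0
    D->A: in-degree(A)=2, level(A)>=1
    D->B: in-degree(B)=0, level(B)=1, enqueue
    D->E: in-degree(E)=2, level(E)>=1
  process B: level=1
    B->A: in-degree(A)=1, level(A)>=2
    B->C: in-degree(C)=0, level(C)=2, enqueue
  process C: level=2
    C->A: in-degree(A)=0, level(A)=3, enqueue
    C->E: in-degree(E)=1, level(E)>=3
  process A: level=3
    A->E: in-degree(E)=0, level(E)=4, enqueue
  process E: level=4
All levels: A:3, B:1, C:2, D:0, E:4

Answer: A:3, B:1, C:2, D:0, E:4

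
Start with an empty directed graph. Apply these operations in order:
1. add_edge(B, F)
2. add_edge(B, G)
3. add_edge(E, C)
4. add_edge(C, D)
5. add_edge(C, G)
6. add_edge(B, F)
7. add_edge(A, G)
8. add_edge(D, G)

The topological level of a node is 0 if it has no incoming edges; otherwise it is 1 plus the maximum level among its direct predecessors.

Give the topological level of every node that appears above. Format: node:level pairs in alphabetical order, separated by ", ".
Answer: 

Op 1: add_edge(B, F). Edges now: 1
Op 2: add_edge(B, G). Edges now: 2
Op 3: add_edge(E, C). Edges now: 3
Op 4: add_edge(C, D). Edges now: 4
Op 5: add_edge(C, G). Edges now: 5
Op 6: add_edge(B, F) (duplicate, no change). Edges now: 5
Op 7: add_edge(A, G). Edges now: 6
Op 8: add_edge(D, G). Edges now: 7
Compute levels (Kahn BFS):
  sources (in-degree 0): A, B, E
  process A: level=0
    A->G: in-degree(G)=3, level(G)>=1
  process B: level=0
    B->F: in-degree(F)=0, level(F)=1, enqueue
    B->G: in-degree(G)=2, level(G)>=1
  process E: level=0
    E->C: in-degree(C)=0, level(C)=1, enqueue
  process F: level=1
  process C: level=1
    C->D: in-degree(D)=0, level(D)=2, enqueue
    C->G: in-degree(G)=1, level(G)>=2
  process D: level=2
    D->G: in-degree(G)=0, level(G)=3, enqueue
  process G: level=3
All levels: A:0, B:0, C:1, D:2, E:0, F:1, G:3

Answer: A:0, B:0, C:1, D:2, E:0, F:1, G:3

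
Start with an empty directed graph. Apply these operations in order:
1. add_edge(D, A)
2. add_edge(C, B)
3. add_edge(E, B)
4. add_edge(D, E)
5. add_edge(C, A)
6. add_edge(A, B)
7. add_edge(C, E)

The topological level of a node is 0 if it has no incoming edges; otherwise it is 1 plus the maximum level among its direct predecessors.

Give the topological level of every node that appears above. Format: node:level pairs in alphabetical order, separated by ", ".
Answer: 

Answer: A:1, B:2, C:0, D:0, E:1

Derivation:
Op 1: add_edge(D, A). Edges now: 1
Op 2: add_edge(C, B). Edges now: 2
Op 3: add_edge(E, B). Edges now: 3
Op 4: add_edge(D, E). Edges now: 4
Op 5: add_edge(C, A). Edges now: 5
Op 6: add_edge(A, B). Edges now: 6
Op 7: add_edge(C, E). Edges now: 7
Compute levels (Kahn BFS):
  sources (in-degree 0): C, D
  process C: level=0
    C->A: in-degree(A)=1, level(A)>=1
    C->B: in-degree(B)=2, level(B)>=1
    C->E: in-degree(E)=1, level(E)>=1
  process D: level=0
    D->A: in-degree(A)=0, level(A)=1, enqueue
    D->E: in-degree(E)=0, level(E)=1, enqueue
  process A: level=1
    A->B: in-degree(B)=1, level(B)>=2
  process E: level=1
    E->B: in-degree(B)=0, level(B)=2, enqueue
  process B: level=2
All levels: A:1, B:2, C:0, D:0, E:1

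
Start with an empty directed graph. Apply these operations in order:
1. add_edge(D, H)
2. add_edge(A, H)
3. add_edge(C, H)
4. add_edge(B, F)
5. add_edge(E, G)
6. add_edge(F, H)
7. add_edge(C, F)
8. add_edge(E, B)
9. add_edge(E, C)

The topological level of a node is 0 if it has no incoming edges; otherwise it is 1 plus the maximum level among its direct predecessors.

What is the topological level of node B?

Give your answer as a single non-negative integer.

Answer: 1

Derivation:
Op 1: add_edge(D, H). Edges now: 1
Op 2: add_edge(A, H). Edges now: 2
Op 3: add_edge(C, H). Edges now: 3
Op 4: add_edge(B, F). Edges now: 4
Op 5: add_edge(E, G). Edges now: 5
Op 6: add_edge(F, H). Edges now: 6
Op 7: add_edge(C, F). Edges now: 7
Op 8: add_edge(E, B). Edges now: 8
Op 9: add_edge(E, C). Edges now: 9
Compute levels (Kahn BFS):
  sources (in-degree 0): A, D, E
  process A: level=0
    A->H: in-degree(H)=3, level(H)>=1
  process D: level=0
    D->H: in-degree(H)=2, level(H)>=1
  process E: level=0
    E->B: in-degree(B)=0, level(B)=1, enqueue
    E->C: in-degree(C)=0, level(C)=1, enqueue
    E->G: in-degree(G)=0, level(G)=1, enqueue
  process B: level=1
    B->F: in-degree(F)=1, level(F)>=2
  process C: level=1
    C->F: in-degree(F)=0, level(F)=2, enqueue
    C->H: in-degree(H)=1, level(H)>=2
  process G: level=1
  process F: level=2
    F->H: in-degree(H)=0, level(H)=3, enqueue
  process H: level=3
All levels: A:0, B:1, C:1, D:0, E:0, F:2, G:1, H:3
level(B) = 1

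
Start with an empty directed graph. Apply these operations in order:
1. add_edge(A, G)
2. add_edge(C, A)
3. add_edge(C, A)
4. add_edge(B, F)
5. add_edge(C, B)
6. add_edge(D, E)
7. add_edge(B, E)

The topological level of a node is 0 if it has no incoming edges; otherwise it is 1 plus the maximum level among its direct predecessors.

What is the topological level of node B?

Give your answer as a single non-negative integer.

Answer: 1

Derivation:
Op 1: add_edge(A, G). Edges now: 1
Op 2: add_edge(C, A). Edges now: 2
Op 3: add_edge(C, A) (duplicate, no change). Edges now: 2
Op 4: add_edge(B, F). Edges now: 3
Op 5: add_edge(C, B). Edges now: 4
Op 6: add_edge(D, E). Edges now: 5
Op 7: add_edge(B, E). Edges now: 6
Compute levels (Kahn BFS):
  sources (in-degree 0): C, D
  process C: level=0
    C->A: in-degree(A)=0, level(A)=1, enqueue
    C->B: in-degree(B)=0, level(B)=1, enqueue
  process D: level=0
    D->E: in-degree(E)=1, level(E)>=1
  process A: level=1
    A->G: in-degree(G)=0, level(G)=2, enqueue
  process B: level=1
    B->E: in-degree(E)=0, level(E)=2, enqueue
    B->F: in-degree(F)=0, level(F)=2, enqueue
  process G: level=2
  process E: level=2
  process F: level=2
All levels: A:1, B:1, C:0, D:0, E:2, F:2, G:2
level(B) = 1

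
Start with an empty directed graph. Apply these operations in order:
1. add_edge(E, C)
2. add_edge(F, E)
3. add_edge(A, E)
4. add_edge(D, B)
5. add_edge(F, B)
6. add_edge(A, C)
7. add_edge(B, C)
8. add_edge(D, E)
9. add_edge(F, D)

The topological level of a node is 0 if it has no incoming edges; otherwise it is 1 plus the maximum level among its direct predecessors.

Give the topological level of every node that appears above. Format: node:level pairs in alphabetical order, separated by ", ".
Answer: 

Answer: A:0, B:2, C:3, D:1, E:2, F:0

Derivation:
Op 1: add_edge(E, C). Edges now: 1
Op 2: add_edge(F, E). Edges now: 2
Op 3: add_edge(A, E). Edges now: 3
Op 4: add_edge(D, B). Edges now: 4
Op 5: add_edge(F, B). Edges now: 5
Op 6: add_edge(A, C). Edges now: 6
Op 7: add_edge(B, C). Edges now: 7
Op 8: add_edge(D, E). Edges now: 8
Op 9: add_edge(F, D). Edges now: 9
Compute levels (Kahn BFS):
  sources (in-degree 0): A, F
  process A: level=0
    A->C: in-degree(C)=2, level(C)>=1
    A->E: in-degree(E)=2, level(E)>=1
  process F: level=0
    F->B: in-degree(B)=1, level(B)>=1
    F->D: in-degree(D)=0, level(D)=1, enqueue
    F->E: in-degree(E)=1, level(E)>=1
  process D: level=1
    D->B: in-degree(B)=0, level(B)=2, enqueue
    D->E: in-degree(E)=0, level(E)=2, enqueue
  process B: level=2
    B->C: in-degree(C)=1, level(C)>=3
  process E: level=2
    E->C: in-degree(C)=0, level(C)=3, enqueue
  process C: level=3
All levels: A:0, B:2, C:3, D:1, E:2, F:0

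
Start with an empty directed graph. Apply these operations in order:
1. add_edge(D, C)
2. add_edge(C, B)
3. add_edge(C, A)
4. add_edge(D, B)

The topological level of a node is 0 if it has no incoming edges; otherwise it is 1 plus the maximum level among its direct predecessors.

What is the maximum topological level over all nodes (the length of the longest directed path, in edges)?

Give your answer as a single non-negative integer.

Op 1: add_edge(D, C). Edges now: 1
Op 2: add_edge(C, B). Edges now: 2
Op 3: add_edge(C, A). Edges now: 3
Op 4: add_edge(D, B). Edges now: 4
Compute levels (Kahn BFS):
  sources (in-degree 0): D
  process D: level=0
    D->B: in-degree(B)=1, level(B)>=1
    D->C: in-degree(C)=0, level(C)=1, enqueue
  process C: level=1
    C->A: in-degree(A)=0, level(A)=2, enqueue
    C->B: in-degree(B)=0, level(B)=2, enqueue
  process A: level=2
  process B: level=2
All levels: A:2, B:2, C:1, D:0
max level = 2

Answer: 2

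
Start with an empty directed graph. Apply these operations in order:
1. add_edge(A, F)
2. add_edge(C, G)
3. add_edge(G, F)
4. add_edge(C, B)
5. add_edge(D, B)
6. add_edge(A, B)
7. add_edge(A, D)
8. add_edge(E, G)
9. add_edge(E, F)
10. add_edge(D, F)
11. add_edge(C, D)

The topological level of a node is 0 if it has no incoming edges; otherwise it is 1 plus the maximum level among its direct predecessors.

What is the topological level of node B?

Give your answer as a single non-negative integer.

Answer: 2

Derivation:
Op 1: add_edge(A, F). Edges now: 1
Op 2: add_edge(C, G). Edges now: 2
Op 3: add_edge(G, F). Edges now: 3
Op 4: add_edge(C, B). Edges now: 4
Op 5: add_edge(D, B). Edges now: 5
Op 6: add_edge(A, B). Edges now: 6
Op 7: add_edge(A, D). Edges now: 7
Op 8: add_edge(E, G). Edges now: 8
Op 9: add_edge(E, F). Edges now: 9
Op 10: add_edge(D, F). Edges now: 10
Op 11: add_edge(C, D). Edges now: 11
Compute levels (Kahn BFS):
  sources (in-degree 0): A, C, E
  process A: level=0
    A->B: in-degree(B)=2, level(B)>=1
    A->D: in-degree(D)=1, level(D)>=1
    A->F: in-degree(F)=3, level(F)>=1
  process C: level=0
    C->B: in-degree(B)=1, level(B)>=1
    C->D: in-degree(D)=0, level(D)=1, enqueue
    C->G: in-degree(G)=1, level(G)>=1
  process E: level=0
    E->F: in-degree(F)=2, level(F)>=1
    E->G: in-degree(G)=0, level(G)=1, enqueue
  process D: level=1
    D->B: in-degree(B)=0, level(B)=2, enqueue
    D->F: in-degree(F)=1, level(F)>=2
  process G: level=1
    G->F: in-degree(F)=0, level(F)=2, enqueue
  process B: level=2
  process F: level=2
All levels: A:0, B:2, C:0, D:1, E:0, F:2, G:1
level(B) = 2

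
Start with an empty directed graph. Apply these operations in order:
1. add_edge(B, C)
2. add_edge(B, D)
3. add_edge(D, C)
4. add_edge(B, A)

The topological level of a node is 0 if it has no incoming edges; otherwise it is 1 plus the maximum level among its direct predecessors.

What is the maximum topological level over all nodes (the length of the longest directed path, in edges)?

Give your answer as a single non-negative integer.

Answer: 2

Derivation:
Op 1: add_edge(B, C). Edges now: 1
Op 2: add_edge(B, D). Edges now: 2
Op 3: add_edge(D, C). Edges now: 3
Op 4: add_edge(B, A). Edges now: 4
Compute levels (Kahn BFS):
  sources (in-degree 0): B
  process B: level=0
    B->A: in-degree(A)=0, level(A)=1, enqueue
    B->C: in-degree(C)=1, level(C)>=1
    B->D: in-degree(D)=0, level(D)=1, enqueue
  process A: level=1
  process D: level=1
    D->C: in-degree(C)=0, level(C)=2, enqueue
  process C: level=2
All levels: A:1, B:0, C:2, D:1
max level = 2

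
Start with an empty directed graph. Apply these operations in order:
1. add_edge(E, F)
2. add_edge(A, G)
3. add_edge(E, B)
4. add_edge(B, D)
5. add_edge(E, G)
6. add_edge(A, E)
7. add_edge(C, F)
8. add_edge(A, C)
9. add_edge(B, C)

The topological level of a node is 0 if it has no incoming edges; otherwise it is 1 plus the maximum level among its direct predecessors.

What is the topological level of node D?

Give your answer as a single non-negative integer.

Op 1: add_edge(E, F). Edges now: 1
Op 2: add_edge(A, G). Edges now: 2
Op 3: add_edge(E, B). Edges now: 3
Op 4: add_edge(B, D). Edges now: 4
Op 5: add_edge(E, G). Edges now: 5
Op 6: add_edge(A, E). Edges now: 6
Op 7: add_edge(C, F). Edges now: 7
Op 8: add_edge(A, C). Edges now: 8
Op 9: add_edge(B, C). Edges now: 9
Compute levels (Kahn BFS):
  sources (in-degree 0): A
  process A: level=0
    A->C: in-degree(C)=1, level(C)>=1
    A->E: in-degree(E)=0, level(E)=1, enqueue
    A->G: in-degree(G)=1, level(G)>=1
  process E: level=1
    E->B: in-degree(B)=0, level(B)=2, enqueue
    E->F: in-degree(F)=1, level(F)>=2
    E->G: in-degree(G)=0, level(G)=2, enqueue
  process B: level=2
    B->C: in-degree(C)=0, level(C)=3, enqueue
    B->D: in-degree(D)=0, level(D)=3, enqueue
  process G: level=2
  process C: level=3
    C->F: in-degree(F)=0, level(F)=4, enqueue
  process D: level=3
  process F: level=4
All levels: A:0, B:2, C:3, D:3, E:1, F:4, G:2
level(D) = 3

Answer: 3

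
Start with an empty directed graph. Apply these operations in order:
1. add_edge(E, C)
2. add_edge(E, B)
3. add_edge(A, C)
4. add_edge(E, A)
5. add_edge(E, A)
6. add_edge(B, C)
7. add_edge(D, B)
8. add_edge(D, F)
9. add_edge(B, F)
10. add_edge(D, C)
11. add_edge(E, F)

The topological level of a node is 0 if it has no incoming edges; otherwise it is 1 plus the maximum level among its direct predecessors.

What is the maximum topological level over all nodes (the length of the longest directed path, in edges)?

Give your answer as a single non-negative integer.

Op 1: add_edge(E, C). Edges now: 1
Op 2: add_edge(E, B). Edges now: 2
Op 3: add_edge(A, C). Edges now: 3
Op 4: add_edge(E, A). Edges now: 4
Op 5: add_edge(E, A) (duplicate, no change). Edges now: 4
Op 6: add_edge(B, C). Edges now: 5
Op 7: add_edge(D, B). Edges now: 6
Op 8: add_edge(D, F). Edges now: 7
Op 9: add_edge(B, F). Edges now: 8
Op 10: add_edge(D, C). Edges now: 9
Op 11: add_edge(E, F). Edges now: 10
Compute levels (Kahn BFS):
  sources (in-degree 0): D, E
  process D: level=0
    D->B: in-degree(B)=1, level(B)>=1
    D->C: in-degree(C)=3, level(C)>=1
    D->F: in-degree(F)=2, level(F)>=1
  process E: level=0
    E->A: in-degree(A)=0, level(A)=1, enqueue
    E->B: in-degree(B)=0, level(B)=1, enqueue
    E->C: in-degree(C)=2, level(C)>=1
    E->F: in-degree(F)=1, level(F)>=1
  process A: level=1
    A->C: in-degree(C)=1, level(C)>=2
  process B: level=1
    B->C: in-degree(C)=0, level(C)=2, enqueue
    B->F: in-degree(F)=0, level(F)=2, enqueue
  process C: level=2
  process F: level=2
All levels: A:1, B:1, C:2, D:0, E:0, F:2
max level = 2

Answer: 2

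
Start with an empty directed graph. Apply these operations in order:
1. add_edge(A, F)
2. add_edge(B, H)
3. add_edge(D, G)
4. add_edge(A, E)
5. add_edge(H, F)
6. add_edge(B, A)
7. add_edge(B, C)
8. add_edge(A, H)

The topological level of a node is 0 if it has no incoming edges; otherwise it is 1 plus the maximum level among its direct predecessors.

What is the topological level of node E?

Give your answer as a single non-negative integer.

Op 1: add_edge(A, F). Edges now: 1
Op 2: add_edge(B, H). Edges now: 2
Op 3: add_edge(D, G). Edges now: 3
Op 4: add_edge(A, E). Edges now: 4
Op 5: add_edge(H, F). Edges now: 5
Op 6: add_edge(B, A). Edges now: 6
Op 7: add_edge(B, C). Edges now: 7
Op 8: add_edge(A, H). Edges now: 8
Compute levels (Kahn BFS):
  sources (in-degree 0): B, D
  process B: level=0
    B->A: in-degree(A)=0, level(A)=1, enqueue
    B->C: in-degree(C)=0, level(C)=1, enqueue
    B->H: in-degree(H)=1, level(H)>=1
  process D: level=0
    D->G: in-degree(G)=0, level(G)=1, enqueue
  process A: level=1
    A->E: in-degree(E)=0, level(E)=2, enqueue
    A->F: in-degree(F)=1, level(F)>=2
    A->H: in-degree(H)=0, level(H)=2, enqueue
  process C: level=1
  process G: level=1
  process E: level=2
  process H: level=2
    H->F: in-degree(F)=0, level(F)=3, enqueue
  process F: level=3
All levels: A:1, B:0, C:1, D:0, E:2, F:3, G:1, H:2
level(E) = 2

Answer: 2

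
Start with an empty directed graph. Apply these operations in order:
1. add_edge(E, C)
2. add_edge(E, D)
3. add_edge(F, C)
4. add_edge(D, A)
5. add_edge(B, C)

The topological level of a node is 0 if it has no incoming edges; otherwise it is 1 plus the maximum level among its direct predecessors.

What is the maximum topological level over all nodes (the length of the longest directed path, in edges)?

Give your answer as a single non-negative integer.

Answer: 2

Derivation:
Op 1: add_edge(E, C). Edges now: 1
Op 2: add_edge(E, D). Edges now: 2
Op 3: add_edge(F, C). Edges now: 3
Op 4: add_edge(D, A). Edges now: 4
Op 5: add_edge(B, C). Edges now: 5
Compute levels (Kahn BFS):
  sources (in-degree 0): B, E, F
  process B: level=0
    B->C: in-degree(C)=2, level(C)>=1
  process E: level=0
    E->C: in-degree(C)=1, level(C)>=1
    E->D: in-degree(D)=0, level(D)=1, enqueue
  process F: level=0
    F->C: in-degree(C)=0, level(C)=1, enqueue
  process D: level=1
    D->A: in-degree(A)=0, level(A)=2, enqueue
  process C: level=1
  process A: level=2
All levels: A:2, B:0, C:1, D:1, E:0, F:0
max level = 2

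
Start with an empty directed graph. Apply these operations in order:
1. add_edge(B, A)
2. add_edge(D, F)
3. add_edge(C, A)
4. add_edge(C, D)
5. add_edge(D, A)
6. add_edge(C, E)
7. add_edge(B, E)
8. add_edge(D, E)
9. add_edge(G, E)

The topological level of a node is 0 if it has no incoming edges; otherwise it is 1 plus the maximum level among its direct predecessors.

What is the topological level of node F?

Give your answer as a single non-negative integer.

Answer: 2

Derivation:
Op 1: add_edge(B, A). Edges now: 1
Op 2: add_edge(D, F). Edges now: 2
Op 3: add_edge(C, A). Edges now: 3
Op 4: add_edge(C, D). Edges now: 4
Op 5: add_edge(D, A). Edges now: 5
Op 6: add_edge(C, E). Edges now: 6
Op 7: add_edge(B, E). Edges now: 7
Op 8: add_edge(D, E). Edges now: 8
Op 9: add_edge(G, E). Edges now: 9
Compute levels (Kahn BFS):
  sources (in-degree 0): B, C, G
  process B: level=0
    B->A: in-degree(A)=2, level(A)>=1
    B->E: in-degree(E)=3, level(E)>=1
  process C: level=0
    C->A: in-degree(A)=1, level(A)>=1
    C->D: in-degree(D)=0, level(D)=1, enqueue
    C->E: in-degree(E)=2, level(E)>=1
  process G: level=0
    G->E: in-degree(E)=1, level(E)>=1
  process D: level=1
    D->A: in-degree(A)=0, level(A)=2, enqueue
    D->E: in-degree(E)=0, level(E)=2, enqueue
    D->F: in-degree(F)=0, level(F)=2, enqueue
  process A: level=2
  process E: level=2
  process F: level=2
All levels: A:2, B:0, C:0, D:1, E:2, F:2, G:0
level(F) = 2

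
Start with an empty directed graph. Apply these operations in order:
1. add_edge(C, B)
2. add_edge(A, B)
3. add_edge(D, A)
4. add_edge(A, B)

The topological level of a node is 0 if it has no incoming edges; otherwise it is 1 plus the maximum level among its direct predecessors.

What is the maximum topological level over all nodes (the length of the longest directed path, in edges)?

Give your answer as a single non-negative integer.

Answer: 2

Derivation:
Op 1: add_edge(C, B). Edges now: 1
Op 2: add_edge(A, B). Edges now: 2
Op 3: add_edge(D, A). Edges now: 3
Op 4: add_edge(A, B) (duplicate, no change). Edges now: 3
Compute levels (Kahn BFS):
  sources (in-degree 0): C, D
  process C: level=0
    C->B: in-degree(B)=1, level(B)>=1
  process D: level=0
    D->A: in-degree(A)=0, level(A)=1, enqueue
  process A: level=1
    A->B: in-degree(B)=0, level(B)=2, enqueue
  process B: level=2
All levels: A:1, B:2, C:0, D:0
max level = 2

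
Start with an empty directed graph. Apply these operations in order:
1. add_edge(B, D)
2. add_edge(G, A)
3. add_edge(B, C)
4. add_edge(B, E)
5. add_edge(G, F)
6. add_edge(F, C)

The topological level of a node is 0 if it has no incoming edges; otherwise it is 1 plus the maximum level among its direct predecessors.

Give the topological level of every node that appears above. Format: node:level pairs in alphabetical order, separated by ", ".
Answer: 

Op 1: add_edge(B, D). Edges now: 1
Op 2: add_edge(G, A). Edges now: 2
Op 3: add_edge(B, C). Edges now: 3
Op 4: add_edge(B, E). Edges now: 4
Op 5: add_edge(G, F). Edges now: 5
Op 6: add_edge(F, C). Edges now: 6
Compute levels (Kahn BFS):
  sources (in-degree 0): B, G
  process B: level=0
    B->C: in-degree(C)=1, level(C)>=1
    B->D: in-degree(D)=0, level(D)=1, enqueue
    B->E: in-degree(E)=0, level(E)=1, enqueue
  process G: level=0
    G->A: in-degree(A)=0, level(A)=1, enqueue
    G->F: in-degree(F)=0, level(F)=1, enqueue
  process D: level=1
  process E: level=1
  process A: level=1
  process F: level=1
    F->C: in-degree(C)=0, level(C)=2, enqueue
  process C: level=2
All levels: A:1, B:0, C:2, D:1, E:1, F:1, G:0

Answer: A:1, B:0, C:2, D:1, E:1, F:1, G:0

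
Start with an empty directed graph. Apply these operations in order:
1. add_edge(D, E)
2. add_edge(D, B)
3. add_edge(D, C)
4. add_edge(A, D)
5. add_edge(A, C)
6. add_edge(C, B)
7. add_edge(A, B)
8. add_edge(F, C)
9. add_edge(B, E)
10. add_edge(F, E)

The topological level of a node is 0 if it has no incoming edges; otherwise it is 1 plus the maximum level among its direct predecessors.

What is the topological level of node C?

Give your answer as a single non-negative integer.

Op 1: add_edge(D, E). Edges now: 1
Op 2: add_edge(D, B). Edges now: 2
Op 3: add_edge(D, C). Edges now: 3
Op 4: add_edge(A, D). Edges now: 4
Op 5: add_edge(A, C). Edges now: 5
Op 6: add_edge(C, B). Edges now: 6
Op 7: add_edge(A, B). Edges now: 7
Op 8: add_edge(F, C). Edges now: 8
Op 9: add_edge(B, E). Edges now: 9
Op 10: add_edge(F, E). Edges now: 10
Compute levels (Kahn BFS):
  sources (in-degree 0): A, F
  process A: level=0
    A->B: in-degree(B)=2, level(B)>=1
    A->C: in-degree(C)=2, level(C)>=1
    A->D: in-degree(D)=0, level(D)=1, enqueue
  process F: level=0
    F->C: in-degree(C)=1, level(C)>=1
    F->E: in-degree(E)=2, level(E)>=1
  process D: level=1
    D->B: in-degree(B)=1, level(B)>=2
    D->C: in-degree(C)=0, level(C)=2, enqueue
    D->E: in-degree(E)=1, level(E)>=2
  process C: level=2
    C->B: in-degree(B)=0, level(B)=3, enqueue
  process B: level=3
    B->E: in-degree(E)=0, level(E)=4, enqueue
  process E: level=4
All levels: A:0, B:3, C:2, D:1, E:4, F:0
level(C) = 2

Answer: 2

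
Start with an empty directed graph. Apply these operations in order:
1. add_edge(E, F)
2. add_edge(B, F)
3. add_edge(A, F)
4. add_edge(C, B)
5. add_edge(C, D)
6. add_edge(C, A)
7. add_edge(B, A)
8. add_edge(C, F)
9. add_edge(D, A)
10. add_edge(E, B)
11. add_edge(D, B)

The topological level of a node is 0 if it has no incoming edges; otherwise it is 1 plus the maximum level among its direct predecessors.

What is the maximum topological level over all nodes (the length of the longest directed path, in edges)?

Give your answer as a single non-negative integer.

Op 1: add_edge(E, F). Edges now: 1
Op 2: add_edge(B, F). Edges now: 2
Op 3: add_edge(A, F). Edges now: 3
Op 4: add_edge(C, B). Edges now: 4
Op 5: add_edge(C, D). Edges now: 5
Op 6: add_edge(C, A). Edges now: 6
Op 7: add_edge(B, A). Edges now: 7
Op 8: add_edge(C, F). Edges now: 8
Op 9: add_edge(D, A). Edges now: 9
Op 10: add_edge(E, B). Edges now: 10
Op 11: add_edge(D, B). Edges now: 11
Compute levels (Kahn BFS):
  sources (in-degree 0): C, E
  process C: level=0
    C->A: in-degree(A)=2, level(A)>=1
    C->B: in-degree(B)=2, level(B)>=1
    C->D: in-degree(D)=0, level(D)=1, enqueue
    C->F: in-degree(F)=3, level(F)>=1
  process E: level=0
    E->B: in-degree(B)=1, level(B)>=1
    E->F: in-degree(F)=2, level(F)>=1
  process D: level=1
    D->A: in-degree(A)=1, level(A)>=2
    D->B: in-degree(B)=0, level(B)=2, enqueue
  process B: level=2
    B->A: in-degree(A)=0, level(A)=3, enqueue
    B->F: in-degree(F)=1, level(F)>=3
  process A: level=3
    A->F: in-degree(F)=0, level(F)=4, enqueue
  process F: level=4
All levels: A:3, B:2, C:0, D:1, E:0, F:4
max level = 4

Answer: 4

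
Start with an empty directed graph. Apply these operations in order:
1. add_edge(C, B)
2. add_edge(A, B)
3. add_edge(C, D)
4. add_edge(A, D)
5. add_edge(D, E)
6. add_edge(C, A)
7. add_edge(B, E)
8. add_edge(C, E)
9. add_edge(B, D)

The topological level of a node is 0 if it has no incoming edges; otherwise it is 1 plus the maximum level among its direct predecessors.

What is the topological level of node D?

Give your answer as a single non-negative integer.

Answer: 3

Derivation:
Op 1: add_edge(C, B). Edges now: 1
Op 2: add_edge(A, B). Edges now: 2
Op 3: add_edge(C, D). Edges now: 3
Op 4: add_edge(A, D). Edges now: 4
Op 5: add_edge(D, E). Edges now: 5
Op 6: add_edge(C, A). Edges now: 6
Op 7: add_edge(B, E). Edges now: 7
Op 8: add_edge(C, E). Edges now: 8
Op 9: add_edge(B, D). Edges now: 9
Compute levels (Kahn BFS):
  sources (in-degree 0): C
  process C: level=0
    C->A: in-degree(A)=0, level(A)=1, enqueue
    C->B: in-degree(B)=1, level(B)>=1
    C->D: in-degree(D)=2, level(D)>=1
    C->E: in-degree(E)=2, level(E)>=1
  process A: level=1
    A->B: in-degree(B)=0, level(B)=2, enqueue
    A->D: in-degree(D)=1, level(D)>=2
  process B: level=2
    B->D: in-degree(D)=0, level(D)=3, enqueue
    B->E: in-degree(E)=1, level(E)>=3
  process D: level=3
    D->E: in-degree(E)=0, level(E)=4, enqueue
  process E: level=4
All levels: A:1, B:2, C:0, D:3, E:4
level(D) = 3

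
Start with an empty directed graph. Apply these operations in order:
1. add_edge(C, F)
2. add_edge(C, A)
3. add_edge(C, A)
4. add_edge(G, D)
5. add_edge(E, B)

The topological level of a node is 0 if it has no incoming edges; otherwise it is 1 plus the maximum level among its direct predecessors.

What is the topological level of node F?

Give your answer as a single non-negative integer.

Op 1: add_edge(C, F). Edges now: 1
Op 2: add_edge(C, A). Edges now: 2
Op 3: add_edge(C, A) (duplicate, no change). Edges now: 2
Op 4: add_edge(G, D). Edges now: 3
Op 5: add_edge(E, B). Edges now: 4
Compute levels (Kahn BFS):
  sources (in-degree 0): C, E, G
  process C: level=0
    C->A: in-degree(A)=0, level(A)=1, enqueue
    C->F: in-degree(F)=0, level(F)=1, enqueue
  process E: level=0
    E->B: in-degree(B)=0, level(B)=1, enqueue
  process G: level=0
    G->D: in-degree(D)=0, level(D)=1, enqueue
  process A: level=1
  process F: level=1
  process B: level=1
  process D: level=1
All levels: A:1, B:1, C:0, D:1, E:0, F:1, G:0
level(F) = 1

Answer: 1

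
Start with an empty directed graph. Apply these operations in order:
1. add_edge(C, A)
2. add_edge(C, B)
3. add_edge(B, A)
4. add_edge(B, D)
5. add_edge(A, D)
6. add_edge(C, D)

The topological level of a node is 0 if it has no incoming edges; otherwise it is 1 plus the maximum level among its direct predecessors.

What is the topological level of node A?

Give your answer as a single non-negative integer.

Answer: 2

Derivation:
Op 1: add_edge(C, A). Edges now: 1
Op 2: add_edge(C, B). Edges now: 2
Op 3: add_edge(B, A). Edges now: 3
Op 4: add_edge(B, D). Edges now: 4
Op 5: add_edge(A, D). Edges now: 5
Op 6: add_edge(C, D). Edges now: 6
Compute levels (Kahn BFS):
  sources (in-degree 0): C
  process C: level=0
    C->A: in-degree(A)=1, level(A)>=1
    C->B: in-degree(B)=0, level(B)=1, enqueue
    C->D: in-degree(D)=2, level(D)>=1
  process B: level=1
    B->A: in-degree(A)=0, level(A)=2, enqueue
    B->D: in-degree(D)=1, level(D)>=2
  process A: level=2
    A->D: in-degree(D)=0, level(D)=3, enqueue
  process D: level=3
All levels: A:2, B:1, C:0, D:3
level(A) = 2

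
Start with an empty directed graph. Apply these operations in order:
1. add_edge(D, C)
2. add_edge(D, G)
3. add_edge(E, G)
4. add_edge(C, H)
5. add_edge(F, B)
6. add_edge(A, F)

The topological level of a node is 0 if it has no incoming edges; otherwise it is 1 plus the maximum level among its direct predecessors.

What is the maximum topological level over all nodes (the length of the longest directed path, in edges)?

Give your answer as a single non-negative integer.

Answer: 2

Derivation:
Op 1: add_edge(D, C). Edges now: 1
Op 2: add_edge(D, G). Edges now: 2
Op 3: add_edge(E, G). Edges now: 3
Op 4: add_edge(C, H). Edges now: 4
Op 5: add_edge(F, B). Edges now: 5
Op 6: add_edge(A, F). Edges now: 6
Compute levels (Kahn BFS):
  sources (in-degree 0): A, D, E
  process A: level=0
    A->F: in-degree(F)=0, level(F)=1, enqueue
  process D: level=0
    D->C: in-degree(C)=0, level(C)=1, enqueue
    D->G: in-degree(G)=1, level(G)>=1
  process E: level=0
    E->G: in-degree(G)=0, level(G)=1, enqueue
  process F: level=1
    F->B: in-degree(B)=0, level(B)=2, enqueue
  process C: level=1
    C->H: in-degree(H)=0, level(H)=2, enqueue
  process G: level=1
  process B: level=2
  process H: level=2
All levels: A:0, B:2, C:1, D:0, E:0, F:1, G:1, H:2
max level = 2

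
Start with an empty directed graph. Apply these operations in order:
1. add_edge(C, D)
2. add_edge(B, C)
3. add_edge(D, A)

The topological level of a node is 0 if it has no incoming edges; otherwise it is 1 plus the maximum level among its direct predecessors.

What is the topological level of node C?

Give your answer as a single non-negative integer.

Op 1: add_edge(C, D). Edges now: 1
Op 2: add_edge(B, C). Edges now: 2
Op 3: add_edge(D, A). Edges now: 3
Compute levels (Kahn BFS):
  sources (in-degree 0): B
  process B: level=0
    B->C: in-degree(C)=0, level(C)=1, enqueue
  process C: level=1
    C->D: in-degree(D)=0, level(D)=2, enqueue
  process D: level=2
    D->A: in-degree(A)=0, level(A)=3, enqueue
  process A: level=3
All levels: A:3, B:0, C:1, D:2
level(C) = 1

Answer: 1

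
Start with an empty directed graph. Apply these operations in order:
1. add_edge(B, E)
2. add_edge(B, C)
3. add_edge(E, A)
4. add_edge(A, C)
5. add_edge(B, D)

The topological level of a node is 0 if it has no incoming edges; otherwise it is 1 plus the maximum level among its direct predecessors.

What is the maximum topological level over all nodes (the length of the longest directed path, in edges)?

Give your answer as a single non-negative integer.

Answer: 3

Derivation:
Op 1: add_edge(B, E). Edges now: 1
Op 2: add_edge(B, C). Edges now: 2
Op 3: add_edge(E, A). Edges now: 3
Op 4: add_edge(A, C). Edges now: 4
Op 5: add_edge(B, D). Edges now: 5
Compute levels (Kahn BFS):
  sources (in-degree 0): B
  process B: level=0
    B->C: in-degree(C)=1, level(C)>=1
    B->D: in-degree(D)=0, level(D)=1, enqueue
    B->E: in-degree(E)=0, level(E)=1, enqueue
  process D: level=1
  process E: level=1
    E->A: in-degree(A)=0, level(A)=2, enqueue
  process A: level=2
    A->C: in-degree(C)=0, level(C)=3, enqueue
  process C: level=3
All levels: A:2, B:0, C:3, D:1, E:1
max level = 3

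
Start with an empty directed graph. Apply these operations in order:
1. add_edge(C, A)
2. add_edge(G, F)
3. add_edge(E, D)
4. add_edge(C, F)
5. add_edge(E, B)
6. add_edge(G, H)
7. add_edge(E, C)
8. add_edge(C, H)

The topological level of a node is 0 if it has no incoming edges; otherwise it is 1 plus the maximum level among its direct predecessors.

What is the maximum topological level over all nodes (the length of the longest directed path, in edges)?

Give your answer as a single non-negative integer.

Op 1: add_edge(C, A). Edges now: 1
Op 2: add_edge(G, F). Edges now: 2
Op 3: add_edge(E, D). Edges now: 3
Op 4: add_edge(C, F). Edges now: 4
Op 5: add_edge(E, B). Edges now: 5
Op 6: add_edge(G, H). Edges now: 6
Op 7: add_edge(E, C). Edges now: 7
Op 8: add_edge(C, H). Edges now: 8
Compute levels (Kahn BFS):
  sources (in-degree 0): E, G
  process E: level=0
    E->B: in-degree(B)=0, level(B)=1, enqueue
    E->C: in-degree(C)=0, level(C)=1, enqueue
    E->D: in-degree(D)=0, level(D)=1, enqueue
  process G: level=0
    G->F: in-degree(F)=1, level(F)>=1
    G->H: in-degree(H)=1, level(H)>=1
  process B: level=1
  process C: level=1
    C->A: in-degree(A)=0, level(A)=2, enqueue
    C->F: in-degree(F)=0, level(F)=2, enqueue
    C->H: in-degree(H)=0, level(H)=2, enqueue
  process D: level=1
  process A: level=2
  process F: level=2
  process H: level=2
All levels: A:2, B:1, C:1, D:1, E:0, F:2, G:0, H:2
max level = 2

Answer: 2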